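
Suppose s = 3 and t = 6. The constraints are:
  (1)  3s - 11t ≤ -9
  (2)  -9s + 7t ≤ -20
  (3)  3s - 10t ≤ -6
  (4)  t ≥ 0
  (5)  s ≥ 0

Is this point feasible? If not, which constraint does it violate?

Constraint (2): -9s + 7t = 15, which is not ≤ -20. All other constraints are satisfied.

not feasible — violates (2)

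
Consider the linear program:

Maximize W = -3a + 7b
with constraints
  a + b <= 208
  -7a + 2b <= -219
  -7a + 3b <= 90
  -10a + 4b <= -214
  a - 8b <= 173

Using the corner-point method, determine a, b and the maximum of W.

Feasible corners and W = -3a + 7b:
  (523/7, 933/7) → W = 4962/7
  (1837/9, 35/9) → W = -5266/9
  (56, 173/2) → W = 875/2
  (703/27, -496/27) → W = -5581/27

a = 523/7, b = 933/7, maximum W = 4962/7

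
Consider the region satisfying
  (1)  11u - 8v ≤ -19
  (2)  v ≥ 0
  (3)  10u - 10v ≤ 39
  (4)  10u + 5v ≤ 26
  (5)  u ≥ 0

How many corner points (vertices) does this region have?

Pairwise boundary intersections that survive every other constraint:
  (113/135, 476/135)
  (0, 19/8)
  (0, 26/5)

3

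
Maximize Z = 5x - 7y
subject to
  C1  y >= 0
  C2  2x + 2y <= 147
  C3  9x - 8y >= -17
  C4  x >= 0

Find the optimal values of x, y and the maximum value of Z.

The optimum lies where y = 0 and 2x + 2y = 147.
Solving simultaneously gives x = 147/2, y = 0.

x = 147/2, y = 0, maximum Z = 735/2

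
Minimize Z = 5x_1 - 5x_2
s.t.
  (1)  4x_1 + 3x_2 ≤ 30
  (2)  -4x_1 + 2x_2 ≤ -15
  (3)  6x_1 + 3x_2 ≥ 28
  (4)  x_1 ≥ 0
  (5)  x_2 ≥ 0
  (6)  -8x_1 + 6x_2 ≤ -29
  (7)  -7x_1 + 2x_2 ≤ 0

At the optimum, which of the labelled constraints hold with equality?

(1) and (6)

Feasible corners and Z = 5x_1 - 5x_2:
  (15/2, 0) → Z = 75/2
  (89/16, 31/12) → Z = 715/48
  (14/3, 0) → Z = 70/3
  (17/4, 5/6) → Z = 205/12

The minimum is at (89/16, 31/12). Substituting into each constraint, equality holds for (1) and (6); the remaining constraints have slack.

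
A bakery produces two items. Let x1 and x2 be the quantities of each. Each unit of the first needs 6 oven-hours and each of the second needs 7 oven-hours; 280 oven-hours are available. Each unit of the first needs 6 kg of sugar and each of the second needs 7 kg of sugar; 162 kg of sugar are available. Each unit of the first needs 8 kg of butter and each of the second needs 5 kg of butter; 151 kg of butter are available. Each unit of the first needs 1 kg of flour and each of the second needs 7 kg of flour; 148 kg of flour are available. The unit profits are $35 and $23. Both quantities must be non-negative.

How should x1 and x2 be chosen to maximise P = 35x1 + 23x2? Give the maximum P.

Corner points and P = 35x1 + 23x2:
  (0, 0) → P = 0
  (0, 148/7) → P = 3404/7
  (151/8, 0) → P = 5285/8
  (19/2, 15) → P = 1355/2
  (14/5, 726/35) → P = 20128/35

The optimum lies where 6x1 + 7x2 = 162 and 8x1 + 5x2 = 151.
Solving simultaneously gives x1 = 19/2, x2 = 15.

x1 = 19/2, x2 = 15, maximum P = 1355/2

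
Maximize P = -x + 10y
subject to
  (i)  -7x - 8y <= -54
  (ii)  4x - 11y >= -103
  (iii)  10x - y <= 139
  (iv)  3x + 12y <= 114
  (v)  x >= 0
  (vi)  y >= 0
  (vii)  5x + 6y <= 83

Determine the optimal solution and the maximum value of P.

x = 2/9, y = 85/9, maximum P = 848/9

Corner points and P = -x + 10y:
  (0, 27/4) → P = 135/2
  (54/7, 0) → P = -54/7
  (2/9, 85/9) → P = 848/9
  (0, 103/11) → P = 1030/11
  (139/10, 0) → P = -139/10
  (917/65, 27/13) → P = 433/65
  (52/7, 107/14) → P = 69

At the optimal vertex, 4x - 11y = -103 and 3x + 12y = 114.
Solving simultaneously gives x = 2/9, y = 85/9.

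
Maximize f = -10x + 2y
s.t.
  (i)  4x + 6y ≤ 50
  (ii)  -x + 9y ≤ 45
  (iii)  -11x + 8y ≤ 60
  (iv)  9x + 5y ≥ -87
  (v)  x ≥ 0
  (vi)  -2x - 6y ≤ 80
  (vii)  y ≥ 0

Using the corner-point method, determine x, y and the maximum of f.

Feasible corners and f = -10x + 2y:
  (30/7, 115/21) → f = -670/21
  (25/2, 0) → f = -125
  (0, 5) → f = 10
  (0, 0) → f = 0

x = 0, y = 5, maximum f = 10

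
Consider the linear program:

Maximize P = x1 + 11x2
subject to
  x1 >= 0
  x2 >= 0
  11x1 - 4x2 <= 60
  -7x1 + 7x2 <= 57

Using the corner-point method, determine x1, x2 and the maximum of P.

x1 = 648/49, x2 = 1047/49, maximum P = 12165/49

Corner points and P = x1 + 11x2:
  (0, 0) → P = 0
  (0, 57/7) → P = 627/7
  (60/11, 0) → P = 60/11
  (648/49, 1047/49) → P = 12165/49

At the optimal vertex, 11x1 - 4x2 = 60 and -7x1 + 7x2 = 57.
Solving simultaneously gives x1 = 648/49, x2 = 1047/49.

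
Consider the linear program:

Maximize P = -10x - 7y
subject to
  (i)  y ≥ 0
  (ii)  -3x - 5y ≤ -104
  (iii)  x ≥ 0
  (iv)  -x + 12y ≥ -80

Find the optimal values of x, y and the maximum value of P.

Corner points and P = -10x - 7y:
  (104/3, 0) → P = -1040/3
  (80, 0) → P = -800
  (0, 104/5) → P = -728/5
The feasible region is unbounded (it extends along (0, 1), (12, 1)), but P strictly decreases along every unbounded feasible direction, so there is no improving ray and the maximum is attained at a vertex.

The binding constraints are -3x - 5y = -104 and x = 0.
Solving simultaneously gives x = 0, y = 104/5.

x = 0, y = 104/5, maximum P = -728/5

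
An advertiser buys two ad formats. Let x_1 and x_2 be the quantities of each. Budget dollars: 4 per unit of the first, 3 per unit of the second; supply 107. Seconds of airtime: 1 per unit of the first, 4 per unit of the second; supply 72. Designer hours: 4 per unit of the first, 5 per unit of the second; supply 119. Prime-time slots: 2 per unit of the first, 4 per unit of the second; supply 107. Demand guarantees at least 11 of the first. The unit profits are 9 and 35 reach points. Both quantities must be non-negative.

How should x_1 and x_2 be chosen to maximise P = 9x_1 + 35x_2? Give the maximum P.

Extreme points and P = 9x_1 + 35x_2:
  (107/4, 0) → P = 963/4
  (11, 0) → P = 99
  (89/4, 6) → P = 1641/4
  (11, 15) → P = 624

The optimum lies where 4x_1 + 5x_2 = 119 and x_1 = 11.
Solving simultaneously gives x_1 = 11, x_2 = 15.

x_1 = 11, x_2 = 15, maximum P = 624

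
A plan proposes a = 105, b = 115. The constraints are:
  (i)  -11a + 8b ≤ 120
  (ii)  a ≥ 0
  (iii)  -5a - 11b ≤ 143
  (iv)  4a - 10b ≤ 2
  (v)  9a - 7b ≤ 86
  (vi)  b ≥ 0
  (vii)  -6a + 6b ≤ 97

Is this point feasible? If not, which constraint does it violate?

not feasible — violates (v)

Constraint (v): 9a - 7b = 140, which is not ≤ 86. All other constraints are satisfied.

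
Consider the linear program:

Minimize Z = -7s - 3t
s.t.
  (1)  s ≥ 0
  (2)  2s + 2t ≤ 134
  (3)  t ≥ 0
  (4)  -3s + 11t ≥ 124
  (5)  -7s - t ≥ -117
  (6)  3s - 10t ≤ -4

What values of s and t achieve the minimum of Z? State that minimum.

Extreme points and Z = -7s - 3t:
  (0, 67) → Z = -201
  (0, 124/11) → Z = -372/11
  (25/3, 176/3) → Z = -703/3
  (1163/80, 1219/80) → Z = -5899/40

At the optimal vertex, 2s + 2t = 134 and -7s - t = -117.
Solving simultaneously gives s = 25/3, t = 176/3.

s = 25/3, t = 176/3, minimum Z = -703/3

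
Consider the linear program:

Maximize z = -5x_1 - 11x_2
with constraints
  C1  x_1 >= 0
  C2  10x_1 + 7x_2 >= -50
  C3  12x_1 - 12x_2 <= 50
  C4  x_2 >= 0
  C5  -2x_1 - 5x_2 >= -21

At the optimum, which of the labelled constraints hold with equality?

Corner points and z = -5x_1 - 11x_2:
  (0, 0) → z = 0
  (0, 21/5) → z = -231/5
  (25/6, 0) → z = -125/6
  (251/42, 38/21) → z = -697/14

The maximum is at (0, 0). Substituting into each constraint, equality holds for C1 and C4; the remaining constraints have slack.

C1 and C4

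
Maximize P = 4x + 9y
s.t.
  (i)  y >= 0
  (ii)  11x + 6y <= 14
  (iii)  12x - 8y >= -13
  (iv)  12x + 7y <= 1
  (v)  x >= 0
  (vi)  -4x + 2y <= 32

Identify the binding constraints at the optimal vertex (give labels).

Feasible corners and P = 4x + 9y:
  (1/12, 0) → P = 1/3
  (0, 0) → P = 0
  (0, 1/7) → P = 9/7

The maximum is at (0, 1/7). Substituting into each constraint, equality holds for (iv) and (v); the remaining constraints have slack.

(iv) and (v)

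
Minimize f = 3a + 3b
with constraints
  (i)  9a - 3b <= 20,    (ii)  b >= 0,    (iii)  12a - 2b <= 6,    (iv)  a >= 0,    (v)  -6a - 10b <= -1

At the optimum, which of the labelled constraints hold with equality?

(iv) and (v)

Vertices and f = 3a + 3b:
  (1/2, 0) → f = 3/2
  (1/6, 0) → f = 1/2
  (0, 1/10) → f = 3/10
The feasible region is unbounded (it extends along (0, 1), (1, 6)), but f strictly increases along every unbounded feasible direction, so there is no improving ray and the minimum is attained at a vertex.

The minimum is at (0, 1/10). Substituting into each constraint, equality holds for (iv) and (v); the remaining constraints have slack.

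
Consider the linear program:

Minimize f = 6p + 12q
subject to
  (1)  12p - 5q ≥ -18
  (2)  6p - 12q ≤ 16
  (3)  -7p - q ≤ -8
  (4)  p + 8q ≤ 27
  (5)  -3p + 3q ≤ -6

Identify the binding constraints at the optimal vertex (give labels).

(2) and (5)

Feasible corners and f = 6p + 12q:
  (113/15, 73/30) → f = 372/5
  (4/3, -2/3) → f = 0
  (43/9, 25/9) → f = 62

The minimum is at (4/3, -2/3). Substituting into each constraint, equality holds for (2) and (5); the remaining constraints have slack.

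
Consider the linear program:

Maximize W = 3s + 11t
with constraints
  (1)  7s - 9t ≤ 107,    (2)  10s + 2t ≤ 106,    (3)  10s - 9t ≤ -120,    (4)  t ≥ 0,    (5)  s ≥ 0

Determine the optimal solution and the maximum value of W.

s = 0, t = 53, maximum W = 583

Vertices and W = 3s + 11t:
  (357/55, 226/11) → W = 13501/55
  (0, 53) → W = 583
  (0, 40/3) → W = 440/3

At the optimal vertex, 10s + 2t = 106 and s = 0.
Solving simultaneously gives s = 0, t = 53.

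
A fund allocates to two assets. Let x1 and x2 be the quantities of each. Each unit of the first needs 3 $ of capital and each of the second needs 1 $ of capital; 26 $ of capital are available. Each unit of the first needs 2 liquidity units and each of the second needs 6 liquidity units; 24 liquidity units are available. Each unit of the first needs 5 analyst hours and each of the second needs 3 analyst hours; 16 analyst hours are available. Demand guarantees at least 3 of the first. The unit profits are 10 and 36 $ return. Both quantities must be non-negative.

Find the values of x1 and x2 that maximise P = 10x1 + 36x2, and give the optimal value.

Extreme points and P = 10x1 + 36x2:
  (16/5, 0) → P = 32
  (3, 0) → P = 30
  (3, 1/3) → P = 42

The optimum lies where 5x1 + 3x2 = 16 and x1 = 3.
Solving simultaneously gives x1 = 3, x2 = 1/3.

x1 = 3, x2 = 1/3, maximum P = 42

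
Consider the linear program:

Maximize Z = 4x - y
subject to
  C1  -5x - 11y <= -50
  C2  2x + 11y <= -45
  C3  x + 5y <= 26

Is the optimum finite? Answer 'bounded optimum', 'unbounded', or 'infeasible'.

unbounded

From the feasible point (95/3, -325/33), moving in the direction (5, -1) keeps every constraint satisfied while Z increases without bound.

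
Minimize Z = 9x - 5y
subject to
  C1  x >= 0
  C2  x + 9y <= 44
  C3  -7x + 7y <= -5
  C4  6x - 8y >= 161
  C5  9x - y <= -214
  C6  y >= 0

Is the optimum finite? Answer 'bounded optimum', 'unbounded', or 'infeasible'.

The boundaries x + 9y = 44 and 6x - 8y = 161 meet at (1801/62, 103/62), but that point violates 9x - y ≤ -214. Every candidate vertex is excluded by some other constraint, so the feasible region is empty.

infeasible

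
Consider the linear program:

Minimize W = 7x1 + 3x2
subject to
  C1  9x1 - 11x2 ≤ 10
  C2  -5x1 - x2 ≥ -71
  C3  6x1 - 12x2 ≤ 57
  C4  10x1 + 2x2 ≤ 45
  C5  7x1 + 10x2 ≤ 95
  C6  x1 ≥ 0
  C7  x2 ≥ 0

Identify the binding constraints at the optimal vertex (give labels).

Extreme points and W = 7x1 + 3x2:
  (515/128, 305/128) → W = 565/16
  (10/9, 0) → W = 70/9
  (130/43, 635/86) → W = 3725/86
  (0, 19/2) → W = 57/2
  (0, 0) → W = 0

The minimum is at (0, 0). Substituting into each constraint, equality holds for C6 and C7; the remaining constraints have slack.

C6 and C7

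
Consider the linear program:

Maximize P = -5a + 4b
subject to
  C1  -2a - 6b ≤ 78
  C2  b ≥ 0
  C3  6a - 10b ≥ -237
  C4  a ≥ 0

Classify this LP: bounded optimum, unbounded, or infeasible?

Vertices and P = -5a + 4b:
  (0, 0) → P = 0
  (0, 237/10) → P = 474/5
The feasible region has finitely many vertices and no improving ray; the maximum is 474/5 at (0, 237/10).

bounded optimum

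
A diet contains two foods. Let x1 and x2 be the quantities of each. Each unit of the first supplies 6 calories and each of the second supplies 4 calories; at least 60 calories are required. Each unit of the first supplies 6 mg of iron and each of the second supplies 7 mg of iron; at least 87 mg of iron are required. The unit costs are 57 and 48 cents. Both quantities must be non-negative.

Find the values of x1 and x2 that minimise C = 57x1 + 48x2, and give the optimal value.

x1 = 4, x2 = 9, minimum C = 660

The feasible region is unbounded (it extends along (0, 1), (1, 0)), but C strictly increases along every unbounded feasible direction, so there is no improving ray and the minimum is attained at a vertex.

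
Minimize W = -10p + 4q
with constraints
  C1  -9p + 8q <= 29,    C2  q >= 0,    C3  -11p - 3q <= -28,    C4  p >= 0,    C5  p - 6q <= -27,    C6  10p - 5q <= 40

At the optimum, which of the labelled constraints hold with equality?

C1 and C6

Extreme points and W = -10p + 4q:
  (137/115, 571/115) → W = 914/115
  (93/7, 130/7) → W = -410/7
  (29/23, 325/69) → W = 430/69
  (75/11, 62/11) → W = -502/11

The minimum is at (93/7, 130/7). Substituting into each constraint, equality holds for C1 and C6; the remaining constraints have slack.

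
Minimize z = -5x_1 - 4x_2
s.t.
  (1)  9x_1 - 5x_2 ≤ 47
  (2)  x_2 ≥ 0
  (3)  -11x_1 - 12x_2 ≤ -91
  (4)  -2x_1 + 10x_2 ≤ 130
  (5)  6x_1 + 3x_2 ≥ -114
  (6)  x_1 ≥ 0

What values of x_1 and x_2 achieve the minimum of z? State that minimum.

x_1 = 14, x_2 = 79/5, minimum z = -666/5

Feasible corners and z = -5x_1 - 4x_2:
  (1019/163, 302/163) → z = -6303/163
  (14, 79/5) → z = -666/5
  (0, 91/12) → z = -91/3
  (0, 13) → z = -52

The optimum lies where 9x_1 - 5x_2 = 47 and -2x_1 + 10x_2 = 130.
Solving simultaneously gives x_1 = 14, x_2 = 79/5.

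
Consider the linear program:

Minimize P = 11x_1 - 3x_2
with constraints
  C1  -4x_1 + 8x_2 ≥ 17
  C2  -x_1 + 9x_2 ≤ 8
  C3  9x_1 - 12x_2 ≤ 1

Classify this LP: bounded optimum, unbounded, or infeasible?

From the feasible point (-89/28, 15/28), moving in the direction (-9, -1) keeps every constraint satisfied while P decreases without bound.

unbounded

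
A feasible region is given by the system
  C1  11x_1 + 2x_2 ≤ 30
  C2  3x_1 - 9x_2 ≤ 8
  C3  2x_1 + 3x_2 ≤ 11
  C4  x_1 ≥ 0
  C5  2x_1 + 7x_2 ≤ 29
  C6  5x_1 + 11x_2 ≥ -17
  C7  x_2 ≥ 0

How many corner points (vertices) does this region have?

5

Intersecting each pair of boundary lines and keeping only the points that satisfy every inequality leaves:
  (286/105, 2/105)
  (68/29, 61/29)
  (8/3, 0)
  (0, 11/3)
  (0, 0)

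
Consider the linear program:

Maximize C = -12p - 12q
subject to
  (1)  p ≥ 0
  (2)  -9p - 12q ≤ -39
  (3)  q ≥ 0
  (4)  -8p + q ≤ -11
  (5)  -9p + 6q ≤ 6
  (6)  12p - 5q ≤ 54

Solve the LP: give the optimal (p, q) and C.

p = 57/35, q = 71/35, maximum C = -1536/35

Feasible corners and C = -12p - 12q:
  (13/3, 0) → C = -52
  (57/35, 71/35) → C = -1536/35
  (9/2, 0) → C = -54
  (24/13, 49/13) → C = -876/13
  (118/9, 62/3) → C = -1216/3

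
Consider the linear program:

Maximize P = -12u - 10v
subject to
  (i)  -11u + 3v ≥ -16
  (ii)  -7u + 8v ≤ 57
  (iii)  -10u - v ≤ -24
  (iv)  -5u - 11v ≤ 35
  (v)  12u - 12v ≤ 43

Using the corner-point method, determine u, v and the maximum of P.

u = 88/41, v = 104/41, maximum P = -2096/41

Vertices and P = -12u - 10v:
  (299/67, 739/67) → P = -10978/67
  (88/41, 104/41) → P = -2096/41
  (45/29, 246/29) → P = -3000/29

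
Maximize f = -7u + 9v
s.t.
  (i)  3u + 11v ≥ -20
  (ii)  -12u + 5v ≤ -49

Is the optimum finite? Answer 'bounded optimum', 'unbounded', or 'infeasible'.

unbounded

From the feasible point (439/147, -129/49), moving in the direction (5, 12) keeps every constraint satisfied while f increases without bound.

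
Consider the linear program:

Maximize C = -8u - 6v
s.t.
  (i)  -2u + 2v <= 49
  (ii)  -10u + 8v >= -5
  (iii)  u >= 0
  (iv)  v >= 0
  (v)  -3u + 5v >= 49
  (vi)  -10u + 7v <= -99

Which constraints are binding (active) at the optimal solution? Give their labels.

(ii) and (vi)

Vertices and C = -8u - 6v:
  (201/2, 125) → C = -1554
  (541/6, 344/3) → C = -4228/3
  (757/10, 94) → C = -5848/5

The maximum is at (757/10, 94). Substituting into each constraint, equality holds for (ii) and (vi); the remaining constraints have slack.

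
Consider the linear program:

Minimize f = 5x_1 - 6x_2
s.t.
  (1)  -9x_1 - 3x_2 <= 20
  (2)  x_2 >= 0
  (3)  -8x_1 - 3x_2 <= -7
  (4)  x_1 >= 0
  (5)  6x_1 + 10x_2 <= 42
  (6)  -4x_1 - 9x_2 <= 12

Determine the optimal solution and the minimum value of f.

x_1 = 0, x_2 = 21/5, minimum f = -126/5

Vertices and f = 5x_1 - 6x_2:
  (7/8, 0) → f = 35/8
  (7, 0) → f = 35
  (0, 7/3) → f = -14
  (0, 21/5) → f = -126/5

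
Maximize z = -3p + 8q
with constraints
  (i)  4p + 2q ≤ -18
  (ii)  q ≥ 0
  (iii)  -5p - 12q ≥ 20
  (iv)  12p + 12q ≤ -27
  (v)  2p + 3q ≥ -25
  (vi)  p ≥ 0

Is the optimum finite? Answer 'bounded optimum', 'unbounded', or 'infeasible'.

infeasible

The boundaries 4p + 2q = -18 and q = 0 meet at (-9/2, 0), but that point violates p ≥ 0. Every candidate vertex is excluded by some other constraint, so the feasible region is empty.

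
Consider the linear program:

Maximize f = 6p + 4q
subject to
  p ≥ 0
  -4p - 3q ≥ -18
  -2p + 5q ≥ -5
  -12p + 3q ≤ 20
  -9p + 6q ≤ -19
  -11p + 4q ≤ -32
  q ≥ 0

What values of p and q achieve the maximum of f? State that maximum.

At the optimal vertex, -4p - 3q = -18 and -2p + 5q = -5.
Solving simultaneously gives p = 105/26, q = 8/13.

p = 105/26, q = 8/13, maximum f = 347/13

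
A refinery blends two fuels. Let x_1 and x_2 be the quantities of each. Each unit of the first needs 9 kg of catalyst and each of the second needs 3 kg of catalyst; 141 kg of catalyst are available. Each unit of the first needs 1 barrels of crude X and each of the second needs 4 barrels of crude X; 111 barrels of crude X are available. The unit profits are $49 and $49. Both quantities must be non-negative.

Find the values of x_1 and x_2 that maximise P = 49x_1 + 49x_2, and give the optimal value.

x_1 = 7, x_2 = 26, maximum P = 1617

Vertices and P = 49x_1 + 49x_2:
  (0, 0) → P = 0
  (0, 111/4) → P = 5439/4
  (47/3, 0) → P = 2303/3
  (7, 26) → P = 1617

At the optimal vertex, 9x_1 + 3x_2 = 141 and x_1 + 4x_2 = 111.
Solving simultaneously gives x_1 = 7, x_2 = 26.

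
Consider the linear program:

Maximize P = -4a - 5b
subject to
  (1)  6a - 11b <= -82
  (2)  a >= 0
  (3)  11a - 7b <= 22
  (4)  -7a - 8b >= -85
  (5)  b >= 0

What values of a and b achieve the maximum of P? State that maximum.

a = 0, b = 82/11, maximum P = -410/11

The optimum lies where 6a - 11b = -82 and a = 0.
Solving simultaneously gives a = 0, b = 82/11.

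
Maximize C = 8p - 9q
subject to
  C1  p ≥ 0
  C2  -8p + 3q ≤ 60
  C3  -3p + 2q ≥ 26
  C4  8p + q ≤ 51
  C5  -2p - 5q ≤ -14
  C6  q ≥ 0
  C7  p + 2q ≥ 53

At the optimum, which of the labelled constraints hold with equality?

Extreme points and C = 8p - 9q:
  (93/32, 111/4) → C = -453/2
  (39/19, 484/19) → C = -4044/19
  (49/15, 373/15) → C = -593/3

The maximum is at (49/15, 373/15). Substituting into each constraint, equality holds for C4 and C7; the remaining constraints have slack.

C4 and C7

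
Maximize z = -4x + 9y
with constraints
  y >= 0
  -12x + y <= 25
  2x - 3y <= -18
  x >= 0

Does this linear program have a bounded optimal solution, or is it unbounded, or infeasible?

unbounded

From the feasible point (0, 25), moving in the direction (1, 12) keeps every constraint satisfied while z increases without bound.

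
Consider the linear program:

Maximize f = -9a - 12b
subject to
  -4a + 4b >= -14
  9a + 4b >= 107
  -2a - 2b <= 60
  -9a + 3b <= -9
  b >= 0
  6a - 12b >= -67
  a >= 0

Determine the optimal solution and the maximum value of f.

Vertices and f = -9a - 12b:
  (121/13, 151/26) → f = -1995/13
  (109/6, 44/3) → f = -679/2
  (254/33, 415/44) → f = -2007/11

a = 121/13, b = 151/26, maximum f = -1995/13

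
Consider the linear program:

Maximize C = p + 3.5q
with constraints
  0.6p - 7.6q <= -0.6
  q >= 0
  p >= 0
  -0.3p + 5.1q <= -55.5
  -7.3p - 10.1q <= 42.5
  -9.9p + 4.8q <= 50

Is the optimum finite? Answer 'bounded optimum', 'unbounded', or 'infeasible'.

The boundaries 0.6p - 7.6q = -0.6 and p = 0 meet at (0, 3/38), but that point violates -0.3p + 5.1q ≤ -55.5. Every candidate vertex is excluded by some other constraint, so the feasible region is empty.

infeasible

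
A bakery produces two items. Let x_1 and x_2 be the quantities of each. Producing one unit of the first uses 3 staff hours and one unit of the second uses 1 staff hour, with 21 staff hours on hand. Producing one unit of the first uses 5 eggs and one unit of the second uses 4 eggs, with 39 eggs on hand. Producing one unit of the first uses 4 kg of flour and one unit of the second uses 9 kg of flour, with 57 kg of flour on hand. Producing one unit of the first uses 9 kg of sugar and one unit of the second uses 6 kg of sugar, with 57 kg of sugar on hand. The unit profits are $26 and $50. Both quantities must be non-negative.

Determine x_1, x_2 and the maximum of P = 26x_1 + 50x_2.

x_1 = 3, x_2 = 5, maximum P = 328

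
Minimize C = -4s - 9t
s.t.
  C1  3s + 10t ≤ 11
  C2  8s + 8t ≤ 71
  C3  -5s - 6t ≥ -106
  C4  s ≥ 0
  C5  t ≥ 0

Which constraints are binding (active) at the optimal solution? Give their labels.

C1 and C5

Extreme points and C = -4s - 9t:
  (0, 11/10) → C = -99/10
  (11/3, 0) → C = -44/3
  (0, 0) → C = 0

The minimum is at (11/3, 0). Substituting into each constraint, equality holds for C1 and C5; the remaining constraints have slack.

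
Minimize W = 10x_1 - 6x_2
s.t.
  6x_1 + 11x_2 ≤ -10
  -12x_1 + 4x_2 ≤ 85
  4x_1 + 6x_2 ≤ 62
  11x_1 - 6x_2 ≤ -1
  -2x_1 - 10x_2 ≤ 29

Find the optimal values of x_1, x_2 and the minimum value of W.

The optimum lies where 6x_1 + 11x_2 = -10 and -12x_1 + 4x_2 = 85.
Solving simultaneously gives x_1 = -25/4, x_2 = 5/2.

x_1 = -25/4, x_2 = 5/2, minimum W = -155/2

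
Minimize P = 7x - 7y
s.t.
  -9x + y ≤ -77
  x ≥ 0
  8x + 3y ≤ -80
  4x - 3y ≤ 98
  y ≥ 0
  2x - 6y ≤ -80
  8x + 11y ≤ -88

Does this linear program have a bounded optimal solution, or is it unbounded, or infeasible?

infeasible

The boundaries 2x - 6y = -80 and 8x + 11y = -88 meet at (-704/35, 232/35), but that point violates -9x + y ≤ -77. Every candidate vertex is excluded by some other constraint, so the feasible region is empty.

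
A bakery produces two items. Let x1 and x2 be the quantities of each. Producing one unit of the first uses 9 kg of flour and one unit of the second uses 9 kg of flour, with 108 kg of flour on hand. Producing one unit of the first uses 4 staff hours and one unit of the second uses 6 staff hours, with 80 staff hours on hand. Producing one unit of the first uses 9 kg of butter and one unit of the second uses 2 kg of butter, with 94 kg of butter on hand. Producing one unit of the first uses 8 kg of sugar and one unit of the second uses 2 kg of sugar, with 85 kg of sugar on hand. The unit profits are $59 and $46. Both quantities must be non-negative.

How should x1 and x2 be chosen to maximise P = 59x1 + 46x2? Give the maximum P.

x1 = 10, x2 = 2, maximum P = 682

Feasible corners and P = 59x1 + 46x2:
  (0, 0) → P = 0
  (0, 12) → P = 552
  (94/9, 0) → P = 5546/9
  (10, 2) → P = 682

The optimum lies where 9x1 + 9x2 = 108 and 9x1 + 2x2 = 94.
Solving simultaneously gives x1 = 10, x2 = 2.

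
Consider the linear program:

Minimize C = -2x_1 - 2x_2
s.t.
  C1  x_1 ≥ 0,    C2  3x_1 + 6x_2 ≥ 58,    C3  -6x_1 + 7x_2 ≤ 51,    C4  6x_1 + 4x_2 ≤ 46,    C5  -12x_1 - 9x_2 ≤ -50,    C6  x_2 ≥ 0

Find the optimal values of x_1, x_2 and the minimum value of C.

x_1 = 59/33, x_2 = 97/11, minimum C = -700/33

Vertices and C = -2x_1 - 2x_2:
  (100/57, 167/19) → C = -1202/57
  (11/6, 35/4) → C = -127/6
  (59/33, 97/11) → C = -700/33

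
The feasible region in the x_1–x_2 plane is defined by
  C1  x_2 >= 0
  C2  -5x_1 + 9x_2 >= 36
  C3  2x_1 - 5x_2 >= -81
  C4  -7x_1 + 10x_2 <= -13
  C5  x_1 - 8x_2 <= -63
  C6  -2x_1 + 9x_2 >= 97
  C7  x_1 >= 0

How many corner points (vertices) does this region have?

3

Of the 21 pairwise boundary intersections, those satisfying every inequality are:
  (549/7, 333/7)
  (477/13, 317/13)
  (175/3, 593/15)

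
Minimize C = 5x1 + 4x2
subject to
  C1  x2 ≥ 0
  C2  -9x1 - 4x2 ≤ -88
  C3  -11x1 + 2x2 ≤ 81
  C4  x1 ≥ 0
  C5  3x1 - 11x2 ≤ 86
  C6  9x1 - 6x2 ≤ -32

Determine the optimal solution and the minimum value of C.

x1 = 40/9, x2 = 12, minimum C = 632/9

Feasible corners and C = 5x1 + 4x2:
  (0, 22) → C = 88
  (40/9, 12) → C = 632/9
  (0, 81/2) → C = 162
The feasible region is unbounded (it extends along (2, 3), (2, 11)), but C strictly increases along every unbounded feasible direction, so there is no improving ray and the minimum is attained at a vertex.

The binding constraints are -9x1 - 4x2 = -88 and 9x1 - 6x2 = -32.
Solving simultaneously gives x1 = 40/9, x2 = 12.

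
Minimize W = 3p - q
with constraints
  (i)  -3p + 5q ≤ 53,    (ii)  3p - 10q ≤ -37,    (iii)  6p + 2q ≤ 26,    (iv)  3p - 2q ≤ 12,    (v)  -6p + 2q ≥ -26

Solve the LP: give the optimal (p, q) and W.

p = -23, q = -16/5, minimum W = -329/5

Feasible corners and W = 3p - q:
  (-23, -16/5) → W = -329/5
  (2/3, 11) → W = -9
  (31/11, 50/11) → W = 43/11

The optimum lies where -3p + 5q = 53 and 3p - 10q = -37.
Solving simultaneously gives p = -23, q = -16/5.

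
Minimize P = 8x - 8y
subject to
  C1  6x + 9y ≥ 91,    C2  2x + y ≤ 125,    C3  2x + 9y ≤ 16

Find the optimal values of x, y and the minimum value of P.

x = 75/4, y = -43/18, minimum P = 1522/9

Vertices and P = 8x - 8y:
  (517/6, -142/3) → P = 1068
  (75/4, -43/18) → P = 1522/9
  (1109/16, -109/8) → P = 1327/2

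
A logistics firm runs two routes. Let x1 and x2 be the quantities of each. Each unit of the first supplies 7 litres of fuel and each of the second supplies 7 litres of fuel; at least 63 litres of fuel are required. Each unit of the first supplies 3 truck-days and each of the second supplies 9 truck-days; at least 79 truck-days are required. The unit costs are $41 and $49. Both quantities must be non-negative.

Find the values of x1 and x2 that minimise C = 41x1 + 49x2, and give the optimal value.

Feasible corners and C = 41x1 + 49x2:
  (0, 9) → C = 441
  (79/3, 0) → C = 3239/3
  (1/3, 26/3) → C = 1315/3
The feasible region is unbounded (it extends along (0, 1), (1, 0)), but C strictly increases along every unbounded feasible direction, so there is no improving ray and the minimum is attained at a vertex.

The binding constraints are 7x1 + 7x2 = 63 and 3x1 + 9x2 = 79.
Solving simultaneously gives x1 = 1/3, x2 = 26/3.

x1 = 1/3, x2 = 26/3, minimum C = 1315/3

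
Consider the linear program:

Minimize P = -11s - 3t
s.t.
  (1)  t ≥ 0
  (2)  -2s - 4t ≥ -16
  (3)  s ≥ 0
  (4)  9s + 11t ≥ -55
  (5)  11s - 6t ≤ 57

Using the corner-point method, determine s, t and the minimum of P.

s = 81/14, t = 31/28, minimum P = -1875/28

Vertices and P = -11s - 3t:
  (0, 0) → P = 0
  (57/11, 0) → P = -57
  (0, 4) → P = -12
  (81/14, 31/28) → P = -1875/28

The binding constraints are -2s - 4t = -16 and 11s - 6t = 57.
Solving simultaneously gives s = 81/14, t = 31/28.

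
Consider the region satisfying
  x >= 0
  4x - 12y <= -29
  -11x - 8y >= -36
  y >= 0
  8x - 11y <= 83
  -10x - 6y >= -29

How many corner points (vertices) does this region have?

Pairwise boundary intersections that survive every other constraint:
  (0, 29/12)
  (0, 9/2)
  (29/24, 203/72)
  (8/7, 41/14)

4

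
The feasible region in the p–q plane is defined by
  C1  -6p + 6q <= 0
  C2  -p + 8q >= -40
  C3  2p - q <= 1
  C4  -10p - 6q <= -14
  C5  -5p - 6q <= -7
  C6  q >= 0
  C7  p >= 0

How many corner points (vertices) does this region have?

Intersecting each pair of boundary lines and keeping only the points that satisfy every inequality leaves:
  (1, 1)
  (7/8, 7/8)
  (10/11, 9/11)

3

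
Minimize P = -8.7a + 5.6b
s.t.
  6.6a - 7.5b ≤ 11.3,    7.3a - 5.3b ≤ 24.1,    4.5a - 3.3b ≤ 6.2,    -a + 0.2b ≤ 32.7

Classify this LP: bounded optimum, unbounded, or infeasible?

unbounded

From the feasible point (307/399, -331/399), moving in the direction (5.3, 7.3) keeps every constraint satisfied while P decreases without bound.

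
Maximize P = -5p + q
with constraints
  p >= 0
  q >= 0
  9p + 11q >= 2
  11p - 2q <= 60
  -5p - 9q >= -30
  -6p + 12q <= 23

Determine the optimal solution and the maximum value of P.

Corner points and P = -5p + q:
  (0, 2/11) → P = 2/11
  (0, 23/12) → P = 23/12
  (2/9, 0) → P = -10/9
  (60/11, 0) → P = -300/11
  (600/109, 30/109) → P = -2970/109
  (51/38, 295/114) → P = -235/57

The optimum lies where p = 0 and -6p + 12q = 23.
Solving simultaneously gives p = 0, q = 23/12.

p = 0, q = 23/12, maximum P = 23/12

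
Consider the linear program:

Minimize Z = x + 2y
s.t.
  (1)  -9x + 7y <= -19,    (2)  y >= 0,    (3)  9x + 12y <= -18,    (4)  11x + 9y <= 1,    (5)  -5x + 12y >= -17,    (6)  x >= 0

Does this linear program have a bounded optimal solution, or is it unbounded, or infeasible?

The boundaries -5x + 12y = -17 and x = 0 meet at (0, -17/12), but that point violates -9x + 7y ≤ -19. Every candidate vertex is excluded by some other constraint, so the feasible region is empty.

infeasible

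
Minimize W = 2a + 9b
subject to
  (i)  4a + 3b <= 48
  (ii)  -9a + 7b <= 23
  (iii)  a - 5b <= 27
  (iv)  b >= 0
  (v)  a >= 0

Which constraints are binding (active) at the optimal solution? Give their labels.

Corner points and W = 2a + 9b:
  (267/55, 524/55) → W = 1050/11
  (12, 0) → W = 24
  (0, 23/7) → W = 207/7
  (0, 0) → W = 0

The minimum is at (0, 0). Substituting into each constraint, equality holds for (iv) and (v); the remaining constraints have slack.

(iv) and (v)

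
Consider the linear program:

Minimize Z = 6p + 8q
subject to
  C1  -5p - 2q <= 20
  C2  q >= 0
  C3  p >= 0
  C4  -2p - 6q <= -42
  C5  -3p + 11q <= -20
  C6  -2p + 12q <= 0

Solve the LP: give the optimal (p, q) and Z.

The feasible region is unbounded (it extends along (6, 1), (1, 0)), but Z strictly increases along every unbounded feasible direction, so there is no improving ray and the minimum is attained at a vertex.

p = 291/20, q = 43/20, minimum Z = 209/2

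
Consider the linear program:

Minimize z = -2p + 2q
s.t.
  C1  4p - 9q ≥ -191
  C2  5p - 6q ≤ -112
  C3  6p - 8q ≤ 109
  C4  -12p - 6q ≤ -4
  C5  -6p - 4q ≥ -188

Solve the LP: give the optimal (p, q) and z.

p = 46/7, q = 169/7, minimum z = 246/7

Vertices and z = -2p + 2q:
  (46/7, 169/7) → z = 246/7
  (-185/22, 577/33) → z = 1709/33
  (-108/17, 682/51) → z = 2012/51

At the optimal vertex, 4p - 9q = -191 and 5p - 6q = -112.
Solving simultaneously gives p = 46/7, q = 169/7.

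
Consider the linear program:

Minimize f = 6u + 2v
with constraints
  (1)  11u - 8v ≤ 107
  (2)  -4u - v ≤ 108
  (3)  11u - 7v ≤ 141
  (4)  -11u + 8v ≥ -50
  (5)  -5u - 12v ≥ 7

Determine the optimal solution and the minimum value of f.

Feasible corners and f = 6u + 2v:
  (-814/43, -1388/43) → f = -7660/43
  (-1289/43, 512/43) → f = -6710/43
  (136/43, -327/172) → f = 1305/86

The optimum lies where -4u - v = 108 and -11u + 8v = -50.
Solving simultaneously gives u = -814/43, v = -1388/43.

u = -814/43, v = -1388/43, minimum f = -7660/43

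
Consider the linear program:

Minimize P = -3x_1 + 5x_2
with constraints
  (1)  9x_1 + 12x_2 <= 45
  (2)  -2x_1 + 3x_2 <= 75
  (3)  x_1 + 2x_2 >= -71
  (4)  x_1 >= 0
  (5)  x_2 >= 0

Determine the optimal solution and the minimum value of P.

x_1 = 5, x_2 = 0, minimum P = -15

Vertices and P = -3x_1 + 5x_2:
  (0, 15/4) → P = 75/4
  (5, 0) → P = -15
  (0, 0) → P = 0

At the optimal vertex, 9x_1 + 12x_2 = 45 and x_2 = 0.
Solving simultaneously gives x_1 = 5, x_2 = 0.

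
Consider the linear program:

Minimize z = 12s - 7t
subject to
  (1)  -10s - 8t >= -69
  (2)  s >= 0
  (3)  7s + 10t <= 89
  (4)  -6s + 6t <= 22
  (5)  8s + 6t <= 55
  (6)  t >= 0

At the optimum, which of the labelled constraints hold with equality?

Extreme points and z = 12s - 7t:
  (119/54, 317/54) → z = -791/54
  (13/2, 1/2) → z = 149/2
  (0, 11/3) → z = -77/3
  (0, 0) → z = 0
  (55/8, 0) → z = 165/2

The minimum is at (0, 11/3). Substituting into each constraint, equality holds for (2) and (4); the remaining constraints have slack.

(2) and (4)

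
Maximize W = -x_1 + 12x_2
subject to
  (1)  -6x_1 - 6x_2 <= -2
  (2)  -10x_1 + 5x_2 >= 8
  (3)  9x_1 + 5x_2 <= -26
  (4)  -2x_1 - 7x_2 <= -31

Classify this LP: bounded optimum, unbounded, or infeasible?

unbounded

From the feasible point (-83/12, 29/4), moving in the direction (-5, 9) keeps every constraint satisfied while W increases without bound.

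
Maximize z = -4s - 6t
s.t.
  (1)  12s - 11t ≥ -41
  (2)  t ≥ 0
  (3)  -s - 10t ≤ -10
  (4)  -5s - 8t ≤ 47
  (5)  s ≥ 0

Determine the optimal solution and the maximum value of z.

Corner points and z = -4s - 6t:
  (0, 41/11) → z = -246/11
  (10, 0) → z = -40
  (0, 1) → z = -6
The feasible region is unbounded (it extends along (11, 12), (1, 0)), but z strictly decreases along every unbounded feasible direction, so there is no improving ray and the maximum is attained at a vertex.

s = 0, t = 1, maximum z = -6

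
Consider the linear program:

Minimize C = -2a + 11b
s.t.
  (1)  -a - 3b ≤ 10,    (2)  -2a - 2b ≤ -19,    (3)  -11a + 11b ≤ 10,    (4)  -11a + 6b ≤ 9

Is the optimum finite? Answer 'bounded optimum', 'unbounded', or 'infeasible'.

unbounded

From the feasible point (77/4, -39/4), moving in the direction (3, -1) keeps every constraint satisfied while C decreases without bound.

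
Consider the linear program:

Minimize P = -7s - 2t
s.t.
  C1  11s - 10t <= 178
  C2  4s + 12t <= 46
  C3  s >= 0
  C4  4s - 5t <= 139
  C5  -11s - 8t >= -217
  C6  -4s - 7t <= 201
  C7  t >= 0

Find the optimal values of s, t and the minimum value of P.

s = 23/2, t = 0, minimum P = -161/2

Vertices and P = -7s - 2t:
  (0, 23/6) → P = -23/3
  (23/2, 0) → P = -161/2
  (0, 0) → P = 0

At the optimal vertex, 4s + 12t = 46 and t = 0.
Solving simultaneously gives s = 23/2, t = 0.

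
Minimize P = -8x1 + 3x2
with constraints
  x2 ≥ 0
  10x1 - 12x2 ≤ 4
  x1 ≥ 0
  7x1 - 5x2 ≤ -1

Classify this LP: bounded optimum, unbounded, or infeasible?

unbounded

From the feasible point (0, 1/5), moving in the direction (5, 7) keeps every constraint satisfied while P decreases without bound.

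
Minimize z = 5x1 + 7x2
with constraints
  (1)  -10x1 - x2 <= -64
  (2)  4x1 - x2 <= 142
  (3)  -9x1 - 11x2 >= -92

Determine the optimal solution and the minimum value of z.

x1 = 103/7, x2 = -582/7, minimum z = -3559/7

Corner points and z = 5x1 + 7x2:
  (103/7, -582/7) → z = -3559/7
  (612/101, 344/101) → z = 5468/101
  (1654/53, -910/53) → z = 1900/53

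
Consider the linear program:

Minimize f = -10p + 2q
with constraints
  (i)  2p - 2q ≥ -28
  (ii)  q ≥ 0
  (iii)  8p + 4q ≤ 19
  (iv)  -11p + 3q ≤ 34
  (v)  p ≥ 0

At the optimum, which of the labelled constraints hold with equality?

Feasible corners and f = -10p + 2q:
  (19/8, 0) → f = -95/4
  (0, 0) → f = 0
  (0, 19/4) → f = 19/2

The minimum is at (19/8, 0). Substituting into each constraint, equality holds for (ii) and (iii); the remaining constraints have slack.

(ii) and (iii)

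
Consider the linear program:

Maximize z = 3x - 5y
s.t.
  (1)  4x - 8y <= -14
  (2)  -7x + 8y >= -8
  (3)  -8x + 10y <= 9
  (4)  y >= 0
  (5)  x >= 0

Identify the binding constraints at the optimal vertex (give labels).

(1) and (2)

Corner points and z = 3x - 5y:
  (22/3, 65/12) → z = -61/12
  (17/6, 19/6) → z = -22/3
  (76/3, 127/6) → z = -179/6

The maximum is at (22/3, 65/12). Substituting into each constraint, equality holds for (1) and (2); the remaining constraints have slack.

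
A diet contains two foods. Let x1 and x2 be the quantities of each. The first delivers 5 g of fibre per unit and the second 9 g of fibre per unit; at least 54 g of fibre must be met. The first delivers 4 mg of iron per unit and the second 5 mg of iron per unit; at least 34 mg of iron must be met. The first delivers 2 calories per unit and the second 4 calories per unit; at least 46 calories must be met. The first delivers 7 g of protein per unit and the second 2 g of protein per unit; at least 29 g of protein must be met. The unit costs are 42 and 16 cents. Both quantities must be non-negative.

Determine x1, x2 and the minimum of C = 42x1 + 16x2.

x1 = 1, x2 = 11, minimum C = 218

Corner points and C = 42x1 + 16x2:
  (0, 29/2) → C = 232
  (23, 0) → C = 966
  (1, 11) → C = 218
The feasible region is unbounded (it extends along (0, 1), (1, 0)), but C strictly increases along every unbounded feasible direction, so there is no improving ray and the minimum is attained at a vertex.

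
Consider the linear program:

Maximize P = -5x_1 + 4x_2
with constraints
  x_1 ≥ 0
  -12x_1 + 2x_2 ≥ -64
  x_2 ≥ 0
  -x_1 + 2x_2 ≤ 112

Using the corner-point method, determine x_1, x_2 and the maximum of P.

x_1 = 0, x_2 = 56, maximum P = 224

Vertices and P = -5x_1 + 4x_2:
  (0, 0) → P = 0
  (0, 56) → P = 224
  (16/3, 0) → P = -80/3
  (16, 64) → P = 176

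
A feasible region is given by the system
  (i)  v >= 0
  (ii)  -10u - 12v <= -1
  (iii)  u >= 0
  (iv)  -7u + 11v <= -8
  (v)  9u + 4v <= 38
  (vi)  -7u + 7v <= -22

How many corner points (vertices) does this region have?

3

Pairwise boundary intersections that survive every other constraint:
  (38/9, 0)
  (22/7, 0)
  (354/91, 68/91)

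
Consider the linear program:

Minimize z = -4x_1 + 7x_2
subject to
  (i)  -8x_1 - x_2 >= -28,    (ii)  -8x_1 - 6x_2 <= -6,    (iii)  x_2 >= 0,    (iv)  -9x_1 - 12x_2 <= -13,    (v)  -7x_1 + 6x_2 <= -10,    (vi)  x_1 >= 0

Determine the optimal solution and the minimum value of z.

Vertices and z = -4x_1 + 7x_2:
  (7/2, 0) → z = -14
  (178/55, 116/55) → z = 20/11
  (13/9, 0) → z = -52/9
  (33/23, 1/138) → z = -785/138

x_1 = 7/2, x_2 = 0, minimum z = -14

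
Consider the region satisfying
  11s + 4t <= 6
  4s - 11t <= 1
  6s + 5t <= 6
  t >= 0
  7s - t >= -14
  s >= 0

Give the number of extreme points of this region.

The feasible vertices (each the meet of two boundaries and inside every other half-plane) are:
  (70/137, 13/137)
  (6/31, 30/31)
  (1/4, 0)
  (0, 6/5)
  (0, 0)

5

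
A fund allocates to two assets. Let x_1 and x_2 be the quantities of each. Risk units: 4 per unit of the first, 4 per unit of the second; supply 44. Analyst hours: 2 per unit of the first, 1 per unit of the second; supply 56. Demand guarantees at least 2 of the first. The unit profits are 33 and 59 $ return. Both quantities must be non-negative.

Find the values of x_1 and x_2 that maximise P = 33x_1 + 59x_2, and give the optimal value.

x_1 = 2, x_2 = 9, maximum P = 597

Vertices and P = 33x_1 + 59x_2:
  (11, 0) → P = 363
  (2, 0) → P = 66
  (2, 9) → P = 597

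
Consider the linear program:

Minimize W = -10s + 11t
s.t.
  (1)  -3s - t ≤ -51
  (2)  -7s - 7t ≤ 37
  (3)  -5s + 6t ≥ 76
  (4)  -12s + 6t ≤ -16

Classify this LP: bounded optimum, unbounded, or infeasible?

From the feasible point (92/7, 496/21), moving in the direction (6, 5) keeps every constraint satisfied while W decreases without bound.

unbounded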